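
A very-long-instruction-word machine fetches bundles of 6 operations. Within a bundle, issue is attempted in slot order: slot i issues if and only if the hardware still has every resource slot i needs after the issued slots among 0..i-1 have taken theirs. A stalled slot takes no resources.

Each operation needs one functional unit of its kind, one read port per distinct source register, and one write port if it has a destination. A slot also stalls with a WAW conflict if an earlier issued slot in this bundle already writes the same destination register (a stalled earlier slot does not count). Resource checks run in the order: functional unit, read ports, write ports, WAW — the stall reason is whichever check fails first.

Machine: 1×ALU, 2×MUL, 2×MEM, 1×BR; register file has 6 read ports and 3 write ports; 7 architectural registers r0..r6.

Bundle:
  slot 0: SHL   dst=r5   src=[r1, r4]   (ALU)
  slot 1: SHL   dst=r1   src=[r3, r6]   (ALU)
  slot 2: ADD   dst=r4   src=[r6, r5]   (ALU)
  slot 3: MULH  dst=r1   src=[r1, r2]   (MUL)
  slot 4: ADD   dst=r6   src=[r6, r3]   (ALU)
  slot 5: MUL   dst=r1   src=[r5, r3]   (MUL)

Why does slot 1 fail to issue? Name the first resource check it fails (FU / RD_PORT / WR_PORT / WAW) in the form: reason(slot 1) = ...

reason(slot 1) = FU

[0] ALU needs rd=2 wr=1: ok; after: ALU=0 MUL=2 MEM=2 BR=1, R=4, W=2
[1] ALU needs rd=2 wr=1: FU; after: ALU=0 MUL=2 MEM=2 BR=1, R=4, W=2
[2] ALU needs rd=2 wr=1: FU; after: ALU=0 MUL=2 MEM=2 BR=1, R=4, W=2
[3] MUL needs rd=2 wr=1: ok; after: ALU=0 MUL=1 MEM=2 BR=1, R=2, W=1
[4] ALU needs rd=2 wr=1: FU; after: ALU=0 MUL=1 MEM=2 BR=1, R=2, W=1
[5] MUL needs rd=2 wr=1: WAW; after: ALU=0 MUL=1 MEM=2 BR=1, R=2, W=1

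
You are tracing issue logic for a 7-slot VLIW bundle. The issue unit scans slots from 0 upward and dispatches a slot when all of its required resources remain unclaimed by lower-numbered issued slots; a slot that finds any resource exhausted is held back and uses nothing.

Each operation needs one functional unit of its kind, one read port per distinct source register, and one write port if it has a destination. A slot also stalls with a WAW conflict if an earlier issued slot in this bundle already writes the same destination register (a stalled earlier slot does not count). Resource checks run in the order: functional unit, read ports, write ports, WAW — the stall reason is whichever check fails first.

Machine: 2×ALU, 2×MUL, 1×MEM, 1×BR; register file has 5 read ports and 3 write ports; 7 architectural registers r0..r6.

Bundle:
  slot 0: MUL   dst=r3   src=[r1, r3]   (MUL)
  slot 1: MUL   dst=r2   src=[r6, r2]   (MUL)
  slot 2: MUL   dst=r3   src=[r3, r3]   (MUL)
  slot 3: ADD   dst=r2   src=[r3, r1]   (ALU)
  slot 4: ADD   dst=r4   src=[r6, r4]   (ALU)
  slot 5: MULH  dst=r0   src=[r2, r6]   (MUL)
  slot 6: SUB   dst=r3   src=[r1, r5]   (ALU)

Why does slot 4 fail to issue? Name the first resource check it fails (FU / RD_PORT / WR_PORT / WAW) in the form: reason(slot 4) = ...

slot 0 (MUL): ISSUE — free A2,Mu1,Ld1,B1 rp3 wp2
slot 1 (MUL): ISSUE — free A2,Mu0,Ld1,B1 rp1 wp1
slot 2 (MUL): stall FU — free A2,Mu0,Ld1,B1 rp1 wp1
slot 3 (ALU): stall RD_PORT — free A2,Mu0,Ld1,B1 rp1 wp1
slot 4 (ALU): stall RD_PORT — free A2,Mu0,Ld1,B1 rp1 wp1
slot 5 (MUL): stall FU — free A2,Mu0,Ld1,B1 rp1 wp1
slot 6 (ALU): stall RD_PORT — free A2,Mu0,Ld1,B1 rp1 wp1

reason(slot 4) = RD_PORT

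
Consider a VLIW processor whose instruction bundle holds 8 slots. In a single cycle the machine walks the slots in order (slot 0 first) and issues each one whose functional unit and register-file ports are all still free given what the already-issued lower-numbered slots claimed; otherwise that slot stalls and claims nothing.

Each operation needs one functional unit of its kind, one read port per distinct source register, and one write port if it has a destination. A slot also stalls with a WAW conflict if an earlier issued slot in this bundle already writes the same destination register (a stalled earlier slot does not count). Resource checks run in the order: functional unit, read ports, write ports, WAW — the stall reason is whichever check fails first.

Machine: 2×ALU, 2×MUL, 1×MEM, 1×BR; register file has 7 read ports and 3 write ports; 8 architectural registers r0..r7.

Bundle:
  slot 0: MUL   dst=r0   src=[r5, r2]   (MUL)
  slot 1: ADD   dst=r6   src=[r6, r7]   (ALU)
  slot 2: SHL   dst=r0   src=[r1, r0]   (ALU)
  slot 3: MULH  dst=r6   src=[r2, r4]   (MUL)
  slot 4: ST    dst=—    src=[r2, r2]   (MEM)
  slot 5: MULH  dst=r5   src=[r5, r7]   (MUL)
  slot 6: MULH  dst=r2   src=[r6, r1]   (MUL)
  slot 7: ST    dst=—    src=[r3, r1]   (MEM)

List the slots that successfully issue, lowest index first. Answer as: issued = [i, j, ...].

(0) want 1×MUL +2rd +1wr — yes → AL2|MU1|ME1|BR1|rd5|wr2
(1) want 1×ALU +2rd +1wr — yes → AL1|MU1|ME1|BR1|rd3|wr1
(2) want 1×ALU +2rd +1wr — WAW → AL1|MU1|ME1|BR1|rd3|wr1
(3) want 1×MUL +2rd +1wr — WAW → AL1|MU1|ME1|BR1|rd3|wr1
(4) want 1×MEM +1rd +0wr — yes → AL1|MU1|ME0|BR1|rd2|wr1
(5) want 1×MUL +2rd +1wr — yes → AL1|MU0|ME0|BR1|rd0|wr0
(6) want 1×MUL +2rd +1wr — FU → AL1|MU0|ME0|BR1|rd0|wr0
(7) want 1×MEM +2rd +0wr — FU → AL1|MU0|ME0|BR1|rd0|wr0

issued = [0, 1, 4, 5]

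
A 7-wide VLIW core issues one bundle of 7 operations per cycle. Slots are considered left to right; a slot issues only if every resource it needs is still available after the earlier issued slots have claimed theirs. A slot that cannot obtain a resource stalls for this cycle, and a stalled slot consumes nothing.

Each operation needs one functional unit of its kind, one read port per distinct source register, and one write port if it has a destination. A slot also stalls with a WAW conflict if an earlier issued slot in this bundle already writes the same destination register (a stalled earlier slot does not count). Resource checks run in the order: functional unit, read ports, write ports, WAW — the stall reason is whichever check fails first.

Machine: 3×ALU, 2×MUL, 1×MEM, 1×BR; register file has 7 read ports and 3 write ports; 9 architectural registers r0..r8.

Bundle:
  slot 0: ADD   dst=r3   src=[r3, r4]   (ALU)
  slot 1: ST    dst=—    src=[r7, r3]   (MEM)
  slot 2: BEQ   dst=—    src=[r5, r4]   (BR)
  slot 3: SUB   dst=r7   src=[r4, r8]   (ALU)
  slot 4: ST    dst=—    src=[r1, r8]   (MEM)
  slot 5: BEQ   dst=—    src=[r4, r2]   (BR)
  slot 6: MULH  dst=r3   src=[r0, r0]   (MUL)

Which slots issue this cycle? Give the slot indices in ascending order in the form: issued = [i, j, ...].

issued = [0, 1, 2]

(0) want 1×ALU +2rd +1wr — yes → AL2|MU2|ME1|BR1|rd5|wr2
(1) want 1×MEM +2rd +0wr — yes → AL2|MU2|ME0|BR1|rd3|wr2
(2) want 1×BR +2rd +0wr — yes → AL2|MU2|ME0|BR0|rd1|wr2
(3) want 1×ALU +2rd +1wr — RD_PORT → AL2|MU2|ME0|BR0|rd1|wr2
(4) want 1×MEM +2rd +0wr — FU → AL2|MU2|ME0|BR0|rd1|wr2
(5) want 1×BR +2rd +0wr — FU → AL2|MU2|ME0|BR0|rd1|wr2
(6) want 1×MUL +1rd +1wr — WAW → AL2|MU2|ME0|BR0|rd1|wr2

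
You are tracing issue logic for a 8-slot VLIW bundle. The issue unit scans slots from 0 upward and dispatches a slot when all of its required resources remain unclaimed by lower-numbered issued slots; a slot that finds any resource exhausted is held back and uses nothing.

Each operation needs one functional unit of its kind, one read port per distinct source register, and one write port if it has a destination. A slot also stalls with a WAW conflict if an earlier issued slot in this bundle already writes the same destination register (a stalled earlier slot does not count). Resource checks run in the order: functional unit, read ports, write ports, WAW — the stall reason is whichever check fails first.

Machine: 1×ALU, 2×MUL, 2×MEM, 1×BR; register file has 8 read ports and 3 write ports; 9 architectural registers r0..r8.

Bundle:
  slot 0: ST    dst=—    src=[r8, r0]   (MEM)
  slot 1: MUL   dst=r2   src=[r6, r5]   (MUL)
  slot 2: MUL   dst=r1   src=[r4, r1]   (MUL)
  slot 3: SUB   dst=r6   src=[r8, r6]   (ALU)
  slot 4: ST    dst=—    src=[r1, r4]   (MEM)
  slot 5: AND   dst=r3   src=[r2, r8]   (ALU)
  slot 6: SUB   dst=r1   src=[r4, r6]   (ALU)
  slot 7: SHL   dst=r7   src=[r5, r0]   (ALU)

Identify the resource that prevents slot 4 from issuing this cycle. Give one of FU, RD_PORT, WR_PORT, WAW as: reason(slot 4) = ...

reason(slot 4) = RD_PORT

[0] MEM needs rd=2 wr=0: ok; after: ALU=1 MUL=2 MEM=1 BR=1, R=6, W=3
[1] MUL needs rd=2 wr=1: ok; after: ALU=1 MUL=1 MEM=1 BR=1, R=4, W=2
[2] MUL needs rd=2 wr=1: ok; after: ALU=1 MUL=0 MEM=1 BR=1, R=2, W=1
[3] ALU needs rd=2 wr=1: ok; after: ALU=0 MUL=0 MEM=1 BR=1, R=0, W=0
[4] MEM needs rd=2 wr=0: RD_PORT; after: ALU=0 MUL=0 MEM=1 BR=1, R=0, W=0
[5] ALU needs rd=2 wr=1: FU; after: ALU=0 MUL=0 MEM=1 BR=1, R=0, W=0
[6] ALU needs rd=2 wr=1: FU; after: ALU=0 MUL=0 MEM=1 BR=1, R=0, W=0
[7] ALU needs rd=2 wr=1: FU; after: ALU=0 MUL=0 MEM=1 BR=1, R=0, W=0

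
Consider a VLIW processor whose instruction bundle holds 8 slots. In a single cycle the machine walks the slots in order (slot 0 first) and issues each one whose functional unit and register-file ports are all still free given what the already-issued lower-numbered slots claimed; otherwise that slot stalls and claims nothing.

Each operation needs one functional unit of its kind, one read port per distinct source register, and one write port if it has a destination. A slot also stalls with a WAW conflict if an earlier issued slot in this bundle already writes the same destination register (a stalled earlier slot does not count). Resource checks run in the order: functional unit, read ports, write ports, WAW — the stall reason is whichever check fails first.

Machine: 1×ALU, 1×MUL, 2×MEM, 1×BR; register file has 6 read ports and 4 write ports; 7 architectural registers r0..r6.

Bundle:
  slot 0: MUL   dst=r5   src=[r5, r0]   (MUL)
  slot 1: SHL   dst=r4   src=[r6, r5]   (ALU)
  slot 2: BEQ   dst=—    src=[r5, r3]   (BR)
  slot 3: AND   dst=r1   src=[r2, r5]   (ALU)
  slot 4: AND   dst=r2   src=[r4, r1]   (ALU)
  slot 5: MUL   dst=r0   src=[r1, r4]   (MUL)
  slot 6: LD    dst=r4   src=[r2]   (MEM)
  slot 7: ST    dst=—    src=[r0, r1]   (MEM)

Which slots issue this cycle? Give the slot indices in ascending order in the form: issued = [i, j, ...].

#0 MUL src=r5,r0 dispatched  <A:1 Mu:0 Ld:2 B:1 rd:4 wr:3>
#1 ALU src=r6,r5 dispatched  <A:0 Mu:0 Ld:2 B:1 rd:2 wr:2>
#2 BR src=r5,r3 dispatched  <A:0 Mu:0 Ld:2 B:0 rd:0 wr:2>
#3 ALU src=r2,r5 held:FU  <A:0 Mu:0 Ld:2 B:0 rd:0 wr:2>
#4 ALU src=r4,r1 held:FU  <A:0 Mu:0 Ld:2 B:0 rd:0 wr:2>
#5 MUL src=r1,r4 held:FU  <A:0 Mu:0 Ld:2 B:0 rd:0 wr:2>
#6 MEM src=r2 held:RD_PORT  <A:0 Mu:0 Ld:2 B:0 rd:0 wr:2>
#7 MEM src=r0,r1 held:RD_PORT  <A:0 Mu:0 Ld:2 B:0 rd:0 wr:2>

issued = [0, 1, 2]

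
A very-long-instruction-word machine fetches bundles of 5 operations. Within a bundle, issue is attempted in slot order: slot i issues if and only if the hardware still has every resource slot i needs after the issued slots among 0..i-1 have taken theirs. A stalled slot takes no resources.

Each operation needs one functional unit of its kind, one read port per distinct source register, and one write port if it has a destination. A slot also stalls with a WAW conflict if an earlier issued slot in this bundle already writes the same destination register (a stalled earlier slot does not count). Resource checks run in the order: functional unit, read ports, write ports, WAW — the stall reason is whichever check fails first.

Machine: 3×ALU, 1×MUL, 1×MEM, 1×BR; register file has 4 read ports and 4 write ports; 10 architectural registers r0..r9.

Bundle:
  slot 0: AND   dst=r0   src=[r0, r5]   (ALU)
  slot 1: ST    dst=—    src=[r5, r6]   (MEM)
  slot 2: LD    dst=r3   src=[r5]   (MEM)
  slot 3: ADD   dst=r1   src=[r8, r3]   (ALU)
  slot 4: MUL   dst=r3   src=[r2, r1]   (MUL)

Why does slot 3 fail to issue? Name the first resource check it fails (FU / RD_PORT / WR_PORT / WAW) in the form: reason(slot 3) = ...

slot 0 (ALU): ISSUE — free A2,Mu1,Ld1,B1 rp2 wp3
slot 1 (MEM): ISSUE — free A2,Mu1,Ld0,B1 rp0 wp3
slot 2 (MEM): stall FU — free A2,Mu1,Ld0,B1 rp0 wp3
slot 3 (ALU): stall RD_PORT — free A2,Mu1,Ld0,B1 rp0 wp3
slot 4 (MUL): stall RD_PORT — free A2,Mu1,Ld0,B1 rp0 wp3

reason(slot 3) = RD_PORT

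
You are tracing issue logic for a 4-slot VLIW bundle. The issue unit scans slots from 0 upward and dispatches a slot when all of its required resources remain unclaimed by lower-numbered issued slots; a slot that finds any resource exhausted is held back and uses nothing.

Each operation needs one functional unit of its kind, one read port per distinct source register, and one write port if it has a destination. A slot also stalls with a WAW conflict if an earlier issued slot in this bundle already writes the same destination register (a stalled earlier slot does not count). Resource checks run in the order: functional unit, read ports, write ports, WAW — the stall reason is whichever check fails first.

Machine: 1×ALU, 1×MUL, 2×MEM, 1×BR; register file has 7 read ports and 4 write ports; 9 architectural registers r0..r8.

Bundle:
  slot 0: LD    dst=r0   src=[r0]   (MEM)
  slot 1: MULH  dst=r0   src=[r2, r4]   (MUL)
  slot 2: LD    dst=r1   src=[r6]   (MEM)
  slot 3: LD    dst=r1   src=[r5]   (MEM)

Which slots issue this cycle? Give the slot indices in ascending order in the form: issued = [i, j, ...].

issued = [0, 2]

(0) want 1×MEM +1rd +1wr — yes → AL1|MU1|ME1|BR1|rd6|wr3
(1) want 1×MUL +2rd +1wr — WAW → AL1|MU1|ME1|BR1|rd6|wr3
(2) want 1×MEM +1rd +1wr — yes → AL1|MU1|ME0|BR1|rd5|wr2
(3) want 1×MEM +1rd +1wr — FU → AL1|MU1|ME0|BR1|rd5|wr2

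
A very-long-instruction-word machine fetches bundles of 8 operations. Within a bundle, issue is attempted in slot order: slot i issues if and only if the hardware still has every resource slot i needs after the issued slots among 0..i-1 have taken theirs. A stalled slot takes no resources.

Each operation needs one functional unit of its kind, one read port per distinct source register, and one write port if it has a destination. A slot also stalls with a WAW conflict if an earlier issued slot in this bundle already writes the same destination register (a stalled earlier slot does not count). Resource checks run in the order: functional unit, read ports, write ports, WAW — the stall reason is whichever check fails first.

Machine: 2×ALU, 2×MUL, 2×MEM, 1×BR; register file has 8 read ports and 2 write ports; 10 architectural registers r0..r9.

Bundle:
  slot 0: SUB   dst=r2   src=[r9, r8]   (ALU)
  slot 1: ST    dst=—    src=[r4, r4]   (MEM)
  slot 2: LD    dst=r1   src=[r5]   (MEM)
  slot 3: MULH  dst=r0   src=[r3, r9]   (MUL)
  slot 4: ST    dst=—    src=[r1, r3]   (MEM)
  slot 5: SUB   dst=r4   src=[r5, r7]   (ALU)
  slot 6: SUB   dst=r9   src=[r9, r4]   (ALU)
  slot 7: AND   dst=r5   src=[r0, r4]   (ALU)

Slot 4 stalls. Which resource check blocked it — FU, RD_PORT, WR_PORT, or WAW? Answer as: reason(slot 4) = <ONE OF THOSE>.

#0 ALU src=r9,r8 dispatched  <A:1 Mu:2 Ld:2 B:1 rd:6 wr:1>
#1 MEM src=r4,r4 dispatched  <A:1 Mu:2 Ld:1 B:1 rd:5 wr:1>
#2 MEM src=r5 dispatched  <A:1 Mu:2 Ld:0 B:1 rd:4 wr:0>
#3 MUL src=r3,r9 held:WR_PORT  <A:1 Mu:2 Ld:0 B:1 rd:4 wr:0>
#4 MEM src=r1,r3 held:FU  <A:1 Mu:2 Ld:0 B:1 rd:4 wr:0>
#5 ALU src=r5,r7 held:WR_PORT  <A:1 Mu:2 Ld:0 B:1 rd:4 wr:0>
#6 ALU src=r9,r4 held:WR_PORT  <A:1 Mu:2 Ld:0 B:1 rd:4 wr:0>
#7 ALU src=r0,r4 held:WR_PORT  <A:1 Mu:2 Ld:0 B:1 rd:4 wr:0>

reason(slot 4) = FU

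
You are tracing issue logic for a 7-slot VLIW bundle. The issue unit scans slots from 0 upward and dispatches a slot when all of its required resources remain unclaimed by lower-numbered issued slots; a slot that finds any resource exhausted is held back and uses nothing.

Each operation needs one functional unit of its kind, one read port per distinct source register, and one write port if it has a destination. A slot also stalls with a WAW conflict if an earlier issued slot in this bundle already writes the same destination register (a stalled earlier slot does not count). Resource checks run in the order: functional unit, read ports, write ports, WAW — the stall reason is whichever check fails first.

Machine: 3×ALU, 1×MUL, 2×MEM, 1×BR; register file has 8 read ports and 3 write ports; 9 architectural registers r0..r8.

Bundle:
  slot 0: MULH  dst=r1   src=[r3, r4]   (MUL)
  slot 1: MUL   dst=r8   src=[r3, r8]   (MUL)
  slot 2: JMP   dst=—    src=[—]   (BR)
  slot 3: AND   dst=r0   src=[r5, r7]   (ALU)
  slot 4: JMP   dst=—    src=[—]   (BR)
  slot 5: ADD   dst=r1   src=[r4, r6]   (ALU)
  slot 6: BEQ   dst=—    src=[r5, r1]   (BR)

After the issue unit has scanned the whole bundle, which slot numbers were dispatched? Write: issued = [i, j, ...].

  0. MUL→r1 ⇒ go  {3A/0Mu/2Ld/1B | 6r 2w}
  1. MUL→r8 ⇒ no(FU)  {3A/0Mu/2Ld/1B | 6r 2w}
  2. BR ⇒ go  {3A/0Mu/2Ld/0B | 6r 2w}
  3. ALU→r0 ⇒ go  {2A/0Mu/2Ld/0B | 4r 1w}
  4. BR ⇒ no(FU)  {2A/0Mu/2Ld/0B | 4r 1w}
  5. ALU→r1 ⇒ no(WAW)  {2A/0Mu/2Ld/0B | 4r 1w}
  6. BR ⇒ no(FU)  {2A/0Mu/2Ld/0B | 4r 1w}

issued = [0, 2, 3]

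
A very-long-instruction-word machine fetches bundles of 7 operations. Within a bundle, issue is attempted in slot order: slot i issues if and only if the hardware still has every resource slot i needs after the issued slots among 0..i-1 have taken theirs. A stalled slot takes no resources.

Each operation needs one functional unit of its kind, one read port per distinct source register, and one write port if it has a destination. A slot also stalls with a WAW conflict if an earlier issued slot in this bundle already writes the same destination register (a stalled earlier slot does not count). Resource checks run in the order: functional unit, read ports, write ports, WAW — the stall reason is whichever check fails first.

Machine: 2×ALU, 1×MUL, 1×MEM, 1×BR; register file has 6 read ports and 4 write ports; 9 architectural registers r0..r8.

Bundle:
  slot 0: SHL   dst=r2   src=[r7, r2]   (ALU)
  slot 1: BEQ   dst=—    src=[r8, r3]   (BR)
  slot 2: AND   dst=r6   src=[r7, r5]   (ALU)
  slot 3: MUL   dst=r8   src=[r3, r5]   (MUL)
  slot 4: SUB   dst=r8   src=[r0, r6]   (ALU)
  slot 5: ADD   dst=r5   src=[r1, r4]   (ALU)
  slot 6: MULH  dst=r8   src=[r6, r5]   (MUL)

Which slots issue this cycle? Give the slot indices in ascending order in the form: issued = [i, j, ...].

issued = [0, 1, 2]

slot 0 (ALU): ISSUE — free A1,Mu1,Ld1,B1 rp4 wp3
slot 1 (BR): ISSUE — free A1,Mu1,Ld1,B0 rp2 wp3
slot 2 (ALU): ISSUE — free A0,Mu1,Ld1,B0 rp0 wp2
slot 3 (MUL): stall RD_PORT — free A0,Mu1,Ld1,B0 rp0 wp2
slot 4 (ALU): stall FU — free A0,Mu1,Ld1,B0 rp0 wp2
slot 5 (ALU): stall FU — free A0,Mu1,Ld1,B0 rp0 wp2
slot 6 (MUL): stall RD_PORT — free A0,Mu1,Ld1,B0 rp0 wp2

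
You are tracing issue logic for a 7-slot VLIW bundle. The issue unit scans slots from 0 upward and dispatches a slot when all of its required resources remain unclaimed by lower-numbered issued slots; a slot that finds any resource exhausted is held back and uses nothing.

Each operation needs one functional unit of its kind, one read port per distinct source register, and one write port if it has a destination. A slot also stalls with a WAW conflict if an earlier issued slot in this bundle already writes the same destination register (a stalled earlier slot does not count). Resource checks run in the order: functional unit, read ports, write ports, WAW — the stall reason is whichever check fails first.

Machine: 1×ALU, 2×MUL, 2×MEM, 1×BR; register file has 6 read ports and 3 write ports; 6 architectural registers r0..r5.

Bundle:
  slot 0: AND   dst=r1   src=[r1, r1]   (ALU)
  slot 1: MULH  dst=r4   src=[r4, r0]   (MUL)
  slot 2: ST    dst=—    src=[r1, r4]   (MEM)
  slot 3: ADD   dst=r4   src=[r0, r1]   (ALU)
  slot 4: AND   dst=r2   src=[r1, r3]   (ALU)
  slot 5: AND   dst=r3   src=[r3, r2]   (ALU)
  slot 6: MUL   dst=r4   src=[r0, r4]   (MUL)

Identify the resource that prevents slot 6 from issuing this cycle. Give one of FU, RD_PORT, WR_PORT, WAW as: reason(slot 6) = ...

reason(slot 6) = RD_PORT

[0] ALU needs rd=1 wr=1: ok; after: ALU=0 MUL=2 MEM=2 BR=1, R=5, W=2
[1] MUL needs rd=2 wr=1: ok; after: ALU=0 MUL=1 MEM=2 BR=1, R=3, W=1
[2] MEM needs rd=2 wr=0: ok; after: ALU=0 MUL=1 MEM=1 BR=1, R=1, W=1
[3] ALU needs rd=2 wr=1: FU; after: ALU=0 MUL=1 MEM=1 BR=1, R=1, W=1
[4] ALU needs rd=2 wr=1: FU; after: ALU=0 MUL=1 MEM=1 BR=1, R=1, W=1
[5] ALU needs rd=2 wr=1: FU; after: ALU=0 MUL=1 MEM=1 BR=1, R=1, W=1
[6] MUL needs rd=2 wr=1: RD_PORT; after: ALU=0 MUL=1 MEM=1 BR=1, R=1, W=1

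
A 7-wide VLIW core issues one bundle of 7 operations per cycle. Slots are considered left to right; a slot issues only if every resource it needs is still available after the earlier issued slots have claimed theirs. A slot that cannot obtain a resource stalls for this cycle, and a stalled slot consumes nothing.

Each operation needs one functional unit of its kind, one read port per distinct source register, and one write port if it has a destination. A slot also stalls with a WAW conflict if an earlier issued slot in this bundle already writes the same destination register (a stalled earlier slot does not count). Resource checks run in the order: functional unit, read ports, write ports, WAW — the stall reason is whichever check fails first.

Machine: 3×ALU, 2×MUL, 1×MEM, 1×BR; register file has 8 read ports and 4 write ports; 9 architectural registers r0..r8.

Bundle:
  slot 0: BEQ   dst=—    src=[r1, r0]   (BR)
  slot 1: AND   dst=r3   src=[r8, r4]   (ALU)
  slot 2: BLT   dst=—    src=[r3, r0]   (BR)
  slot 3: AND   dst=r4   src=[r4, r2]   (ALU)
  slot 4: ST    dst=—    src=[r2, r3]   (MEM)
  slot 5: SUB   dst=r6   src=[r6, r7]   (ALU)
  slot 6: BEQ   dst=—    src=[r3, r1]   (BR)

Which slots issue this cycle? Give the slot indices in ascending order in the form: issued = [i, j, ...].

  0. BR ⇒ go  {3A/2Mu/1Ld/0B | 6r 4w}
  1. ALU→r3 ⇒ go  {2A/2Mu/1Ld/0B | 4r 3w}
  2. BR ⇒ no(FU)  {2A/2Mu/1Ld/0B | 4r 3w}
  3. ALU→r4 ⇒ go  {1A/2Mu/1Ld/0B | 2r 2w}
  4. MEM ⇒ go  {1A/2Mu/0Ld/0B | 0r 2w}
  5. ALU→r6 ⇒ no(RD_PORT)  {1A/2Mu/0Ld/0B | 0r 2w}
  6. BR ⇒ no(FU)  {1A/2Mu/0Ld/0B | 0r 2w}

issued = [0, 1, 3, 4]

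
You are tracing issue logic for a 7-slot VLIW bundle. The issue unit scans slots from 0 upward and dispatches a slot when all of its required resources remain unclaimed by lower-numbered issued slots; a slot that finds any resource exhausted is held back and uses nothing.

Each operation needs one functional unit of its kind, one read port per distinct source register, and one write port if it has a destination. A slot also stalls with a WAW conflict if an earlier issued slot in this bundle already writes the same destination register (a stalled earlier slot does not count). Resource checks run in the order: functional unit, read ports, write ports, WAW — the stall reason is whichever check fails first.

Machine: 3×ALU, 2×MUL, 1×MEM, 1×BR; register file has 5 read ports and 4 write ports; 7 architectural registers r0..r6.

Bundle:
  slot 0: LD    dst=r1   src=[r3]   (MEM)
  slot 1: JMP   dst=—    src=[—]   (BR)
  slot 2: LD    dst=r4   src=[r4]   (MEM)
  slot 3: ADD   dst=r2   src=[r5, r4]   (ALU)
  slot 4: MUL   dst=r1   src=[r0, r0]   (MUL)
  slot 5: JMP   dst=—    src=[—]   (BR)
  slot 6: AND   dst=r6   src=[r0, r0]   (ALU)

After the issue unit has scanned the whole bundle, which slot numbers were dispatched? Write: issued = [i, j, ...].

issued = [0, 1, 3, 6]

  0. MEM→r1 ⇒ go  {3A/2Mu/0Ld/1B | 4r 3w}
  1. BR ⇒ go  {3A/2Mu/0Ld/0B | 4r 3w}
  2. MEM→r4 ⇒ no(FU)  {3A/2Mu/0Ld/0B | 4r 3w}
  3. ALU→r2 ⇒ go  {2A/2Mu/0Ld/0B | 2r 2w}
  4. MUL→r1 ⇒ no(WAW)  {2A/2Mu/0Ld/0B | 2r 2w}
  5. BR ⇒ no(FU)  {2A/2Mu/0Ld/0B | 2r 2w}
  6. ALU→r6 ⇒ go  {1A/2Mu/0Ld/0B | 1r 1w}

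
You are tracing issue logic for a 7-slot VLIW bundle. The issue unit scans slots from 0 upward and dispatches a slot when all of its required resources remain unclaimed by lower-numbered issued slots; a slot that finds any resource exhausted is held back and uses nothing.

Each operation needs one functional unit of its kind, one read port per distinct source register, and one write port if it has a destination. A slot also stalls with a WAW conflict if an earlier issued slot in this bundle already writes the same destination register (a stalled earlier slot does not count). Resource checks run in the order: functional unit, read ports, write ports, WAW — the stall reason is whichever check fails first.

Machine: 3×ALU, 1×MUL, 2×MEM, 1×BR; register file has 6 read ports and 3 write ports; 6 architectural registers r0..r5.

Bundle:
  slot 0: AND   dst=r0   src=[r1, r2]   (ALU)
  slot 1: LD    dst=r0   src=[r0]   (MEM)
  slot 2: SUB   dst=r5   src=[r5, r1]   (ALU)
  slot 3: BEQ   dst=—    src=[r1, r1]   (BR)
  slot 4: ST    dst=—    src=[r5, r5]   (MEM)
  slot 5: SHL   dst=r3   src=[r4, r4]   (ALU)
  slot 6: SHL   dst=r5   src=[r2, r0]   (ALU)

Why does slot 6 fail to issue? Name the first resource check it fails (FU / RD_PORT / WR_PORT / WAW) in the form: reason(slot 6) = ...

  0. ALU→r0 ⇒ go  {2A/1Mu/2Ld/1B | 4r 2w}
  1. MEM→r0 ⇒ no(WAW)  {2A/1Mu/2Ld/1B | 4r 2w}
  2. ALU→r5 ⇒ go  {1A/1Mu/2Ld/1B | 2r 1w}
  3. BR ⇒ go  {1A/1Mu/2Ld/0B | 1r 1w}
  4. MEM ⇒ go  {1A/1Mu/1Ld/0B | 0r 1w}
  5. ALU→r3 ⇒ no(RD_PORT)  {1A/1Mu/1Ld/0B | 0r 1w}
  6. ALU→r5 ⇒ no(RD_PORT)  {1A/1Mu/1Ld/0B | 0r 1w}

reason(slot 6) = RD_PORT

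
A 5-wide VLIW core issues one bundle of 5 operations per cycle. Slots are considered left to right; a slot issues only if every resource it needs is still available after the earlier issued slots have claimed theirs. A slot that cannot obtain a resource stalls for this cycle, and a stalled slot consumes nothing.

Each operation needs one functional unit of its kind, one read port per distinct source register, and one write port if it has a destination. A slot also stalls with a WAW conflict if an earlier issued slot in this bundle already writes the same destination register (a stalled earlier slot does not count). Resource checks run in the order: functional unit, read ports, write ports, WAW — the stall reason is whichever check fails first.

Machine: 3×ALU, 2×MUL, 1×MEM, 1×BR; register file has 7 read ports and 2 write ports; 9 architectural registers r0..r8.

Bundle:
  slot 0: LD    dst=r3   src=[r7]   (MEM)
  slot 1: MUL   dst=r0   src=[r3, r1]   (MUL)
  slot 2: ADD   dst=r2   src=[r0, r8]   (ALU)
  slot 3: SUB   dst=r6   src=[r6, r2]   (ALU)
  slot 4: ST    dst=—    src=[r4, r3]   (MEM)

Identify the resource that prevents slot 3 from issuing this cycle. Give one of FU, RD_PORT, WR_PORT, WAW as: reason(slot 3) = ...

#0 MEM src=r7 dispatched  <A:3 Mu:2 Ld:0 B:1 rd:6 wr:1>
#1 MUL src=r3,r1 dispatched  <A:3 Mu:1 Ld:0 B:1 rd:4 wr:0>
#2 ALU src=r0,r8 held:WR_PORT  <A:3 Mu:1 Ld:0 B:1 rd:4 wr:0>
#3 ALU src=r6,r2 held:WR_PORT  <A:3 Mu:1 Ld:0 B:1 rd:4 wr:0>
#4 MEM src=r4,r3 held:FU  <A:3 Mu:1 Ld:0 B:1 rd:4 wr:0>

reason(slot 3) = WR_PORT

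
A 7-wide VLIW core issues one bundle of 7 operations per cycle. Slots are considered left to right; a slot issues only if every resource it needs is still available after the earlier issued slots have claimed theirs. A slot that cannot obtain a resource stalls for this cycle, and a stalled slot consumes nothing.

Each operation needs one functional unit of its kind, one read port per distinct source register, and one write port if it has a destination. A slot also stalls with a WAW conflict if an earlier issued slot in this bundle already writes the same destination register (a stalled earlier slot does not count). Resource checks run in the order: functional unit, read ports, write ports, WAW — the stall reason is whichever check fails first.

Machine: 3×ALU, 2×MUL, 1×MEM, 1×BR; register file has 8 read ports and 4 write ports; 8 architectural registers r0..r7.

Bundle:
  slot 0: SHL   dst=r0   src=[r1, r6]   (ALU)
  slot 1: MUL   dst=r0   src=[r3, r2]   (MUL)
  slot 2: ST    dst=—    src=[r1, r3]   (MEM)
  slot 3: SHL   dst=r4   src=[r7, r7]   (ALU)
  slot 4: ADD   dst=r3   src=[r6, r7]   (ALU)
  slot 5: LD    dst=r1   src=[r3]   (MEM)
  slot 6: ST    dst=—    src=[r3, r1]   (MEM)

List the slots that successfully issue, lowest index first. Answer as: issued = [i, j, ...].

issued = [0, 2, 3, 4]

slot 0 (ALU): ISSUE — free A2,Mu2,Ld1,B1 rp6 wp3
slot 1 (MUL): stall WAW — free A2,Mu2,Ld1,B1 rp6 wp3
slot 2 (MEM): ISSUE — free A2,Mu2,Ld0,B1 rp4 wp3
slot 3 (ALU): ISSUE — free A1,Mu2,Ld0,B1 rp3 wp2
slot 4 (ALU): ISSUE — free A0,Mu2,Ld0,B1 rp1 wp1
slot 5 (MEM): stall FU — free A0,Mu2,Ld0,B1 rp1 wp1
slot 6 (MEM): stall FU — free A0,Mu2,Ld0,B1 rp1 wp1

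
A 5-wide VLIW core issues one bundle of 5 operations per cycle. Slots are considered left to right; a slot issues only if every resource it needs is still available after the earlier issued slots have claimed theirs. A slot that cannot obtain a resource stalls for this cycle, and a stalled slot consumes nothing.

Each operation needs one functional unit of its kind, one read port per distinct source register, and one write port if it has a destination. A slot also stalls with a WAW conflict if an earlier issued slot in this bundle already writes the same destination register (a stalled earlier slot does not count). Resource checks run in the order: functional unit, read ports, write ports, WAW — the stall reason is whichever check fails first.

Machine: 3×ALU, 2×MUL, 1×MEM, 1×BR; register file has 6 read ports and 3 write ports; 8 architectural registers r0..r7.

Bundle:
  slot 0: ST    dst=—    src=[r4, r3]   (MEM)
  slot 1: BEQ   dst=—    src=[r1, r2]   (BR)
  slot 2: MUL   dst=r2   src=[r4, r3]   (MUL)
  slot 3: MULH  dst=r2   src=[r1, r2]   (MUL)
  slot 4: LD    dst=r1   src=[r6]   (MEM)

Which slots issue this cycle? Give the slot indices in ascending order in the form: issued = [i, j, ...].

  0. MEM ⇒ go  {3A/2Mu/0Ld/1B | 4r 3w}
  1. BR ⇒ go  {3A/2Mu/0Ld/0B | 2r 3w}
  2. MUL→r2 ⇒ go  {3A/1Mu/0Ld/0B | 0r 2w}
  3. MUL→r2 ⇒ no(RD_PORT)  {3A/1Mu/0Ld/0B | 0r 2w}
  4. MEM→r1 ⇒ no(FU)  {3A/1Mu/0Ld/0B | 0r 2w}

issued = [0, 1, 2]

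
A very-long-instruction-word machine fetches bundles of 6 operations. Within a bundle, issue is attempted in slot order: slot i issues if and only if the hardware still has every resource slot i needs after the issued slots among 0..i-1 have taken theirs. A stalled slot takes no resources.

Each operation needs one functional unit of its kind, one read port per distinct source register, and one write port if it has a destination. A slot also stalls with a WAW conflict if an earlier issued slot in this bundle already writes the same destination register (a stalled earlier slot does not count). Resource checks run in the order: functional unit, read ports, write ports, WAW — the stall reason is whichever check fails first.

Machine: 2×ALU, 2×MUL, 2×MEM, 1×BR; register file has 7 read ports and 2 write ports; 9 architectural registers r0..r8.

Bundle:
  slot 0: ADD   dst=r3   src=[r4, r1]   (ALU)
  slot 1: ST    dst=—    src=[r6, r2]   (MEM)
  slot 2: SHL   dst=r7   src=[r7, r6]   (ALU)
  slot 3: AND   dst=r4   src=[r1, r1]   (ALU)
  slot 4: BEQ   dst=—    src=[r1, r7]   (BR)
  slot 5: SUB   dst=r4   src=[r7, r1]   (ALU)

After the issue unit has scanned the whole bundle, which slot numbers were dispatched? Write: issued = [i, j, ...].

#0 ALU src=r4,r1 dispatched  <A:1 Mu:2 Ld:2 B:1 rd:5 wr:1>
#1 MEM src=r6,r2 dispatched  <A:1 Mu:2 Ld:1 B:1 rd:3 wr:1>
#2 ALU src=r7,r6 dispatched  <A:0 Mu:2 Ld:1 B:1 rd:1 wr:0>
#3 ALU src=r1,r1 held:FU  <A:0 Mu:2 Ld:1 B:1 rd:1 wr:0>
#4 BR src=r1,r7 held:RD_PORT  <A:0 Mu:2 Ld:1 B:1 rd:1 wr:0>
#5 ALU src=r7,r1 held:FU  <A:0 Mu:2 Ld:1 B:1 rd:1 wr:0>

issued = [0, 1, 2]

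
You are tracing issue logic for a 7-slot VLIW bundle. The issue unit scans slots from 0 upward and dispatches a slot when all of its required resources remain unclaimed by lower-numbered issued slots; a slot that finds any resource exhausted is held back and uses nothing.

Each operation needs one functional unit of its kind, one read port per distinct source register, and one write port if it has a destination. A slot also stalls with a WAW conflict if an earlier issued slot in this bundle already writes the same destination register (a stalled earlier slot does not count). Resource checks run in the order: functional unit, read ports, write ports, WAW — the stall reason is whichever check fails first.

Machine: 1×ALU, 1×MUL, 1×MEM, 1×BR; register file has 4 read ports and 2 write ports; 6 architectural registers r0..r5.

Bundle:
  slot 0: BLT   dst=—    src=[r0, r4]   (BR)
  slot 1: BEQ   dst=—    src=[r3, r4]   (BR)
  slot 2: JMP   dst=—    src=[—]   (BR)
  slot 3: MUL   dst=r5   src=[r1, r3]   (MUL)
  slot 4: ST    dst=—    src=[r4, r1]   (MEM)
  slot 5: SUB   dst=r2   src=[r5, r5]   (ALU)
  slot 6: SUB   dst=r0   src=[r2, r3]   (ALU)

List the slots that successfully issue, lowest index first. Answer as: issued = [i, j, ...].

[0] BR needs rd=2 wr=0: ok; after: ALU=1 MUL=1 MEM=1 BR=0, R=2, W=2
[1] BR needs rd=2 wr=0: FU; after: ALU=1 MUL=1 MEM=1 BR=0, R=2, W=2
[2] BR needs rd=0 wr=0: FU; after: ALU=1 MUL=1 MEM=1 BR=0, R=2, W=2
[3] MUL needs rd=2 wr=1: ok; after: ALU=1 MUL=0 MEM=1 BR=0, R=0, W=1
[4] MEM needs rd=2 wr=0: RD_PORT; after: ALU=1 MUL=0 MEM=1 BR=0, R=0, W=1
[5] ALU needs rd=1 wr=1: RD_PORT; after: ALU=1 MUL=0 MEM=1 BR=0, R=0, W=1
[6] ALU needs rd=2 wr=1: RD_PORT; after: ALU=1 MUL=0 MEM=1 BR=0, R=0, W=1

issued = [0, 3]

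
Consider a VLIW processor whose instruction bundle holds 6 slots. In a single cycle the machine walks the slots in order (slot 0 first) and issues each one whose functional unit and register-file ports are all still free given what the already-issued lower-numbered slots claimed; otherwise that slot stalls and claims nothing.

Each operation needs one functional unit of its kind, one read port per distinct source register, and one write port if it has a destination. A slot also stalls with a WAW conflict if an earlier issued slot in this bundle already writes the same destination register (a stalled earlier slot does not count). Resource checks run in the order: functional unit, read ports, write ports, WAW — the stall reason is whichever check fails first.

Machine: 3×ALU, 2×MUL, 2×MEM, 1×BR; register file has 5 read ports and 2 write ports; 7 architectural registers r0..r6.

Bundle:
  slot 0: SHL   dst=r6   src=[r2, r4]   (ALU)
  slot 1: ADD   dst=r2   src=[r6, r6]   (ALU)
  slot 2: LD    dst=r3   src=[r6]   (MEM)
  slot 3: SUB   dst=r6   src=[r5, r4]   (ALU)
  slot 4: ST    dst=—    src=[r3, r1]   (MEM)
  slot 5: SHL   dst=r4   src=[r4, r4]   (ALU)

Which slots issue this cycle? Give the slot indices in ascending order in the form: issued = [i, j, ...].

issued = [0, 1, 4]

(0) want 1×ALU +2rd +1wr — yes → AL2|MU2|ME2|BR1|rd3|wr1
(1) want 1×ALU +1rd +1wr — yes → AL1|MU2|ME2|BR1|rd2|wr0
(2) want 1×MEM +1rd +1wr — WR_PORT → AL1|MU2|ME2|BR1|rd2|wr0
(3) want 1×ALU +2rd +1wr — WR_PORT → AL1|MU2|ME2|BR1|rd2|wr0
(4) want 1×MEM +2rd +0wr — yes → AL1|MU2|ME1|BR1|rd0|wr0
(5) want 1×ALU +1rd +1wr — RD_PORT → AL1|MU2|ME1|BR1|rd0|wr0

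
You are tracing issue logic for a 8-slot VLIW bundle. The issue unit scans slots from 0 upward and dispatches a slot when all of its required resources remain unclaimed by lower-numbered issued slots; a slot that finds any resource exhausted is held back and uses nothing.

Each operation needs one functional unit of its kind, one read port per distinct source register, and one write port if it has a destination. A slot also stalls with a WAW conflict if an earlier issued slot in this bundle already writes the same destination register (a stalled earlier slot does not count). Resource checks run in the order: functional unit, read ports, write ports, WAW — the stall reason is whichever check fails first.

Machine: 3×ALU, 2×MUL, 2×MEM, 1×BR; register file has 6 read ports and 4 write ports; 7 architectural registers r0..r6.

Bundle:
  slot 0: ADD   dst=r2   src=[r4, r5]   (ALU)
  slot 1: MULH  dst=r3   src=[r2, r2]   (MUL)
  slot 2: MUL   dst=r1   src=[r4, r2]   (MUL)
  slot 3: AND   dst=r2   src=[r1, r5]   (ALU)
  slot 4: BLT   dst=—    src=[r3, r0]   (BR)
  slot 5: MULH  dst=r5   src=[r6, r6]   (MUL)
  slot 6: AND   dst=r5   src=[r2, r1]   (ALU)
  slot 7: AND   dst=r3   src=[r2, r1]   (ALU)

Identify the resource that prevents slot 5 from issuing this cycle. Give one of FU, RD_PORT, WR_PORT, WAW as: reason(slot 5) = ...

reason(slot 5) = FU

#0 ALU src=r4,r5 dispatched  <A:2 Mu:2 Ld:2 B:1 rd:4 wr:3>
#1 MUL src=r2,r2 dispatched  <A:2 Mu:1 Ld:2 B:1 rd:3 wr:2>
#2 MUL src=r4,r2 dispatched  <A:2 Mu:0 Ld:2 B:1 rd:1 wr:1>
#3 ALU src=r1,r5 held:RD_PORT  <A:2 Mu:0 Ld:2 B:1 rd:1 wr:1>
#4 BR src=r3,r0 held:RD_PORT  <A:2 Mu:0 Ld:2 B:1 rd:1 wr:1>
#5 MUL src=r6,r6 held:FU  <A:2 Mu:0 Ld:2 B:1 rd:1 wr:1>
#6 ALU src=r2,r1 held:RD_PORT  <A:2 Mu:0 Ld:2 B:1 rd:1 wr:1>
#7 ALU src=r2,r1 held:RD_PORT  <A:2 Mu:0 Ld:2 B:1 rd:1 wr:1>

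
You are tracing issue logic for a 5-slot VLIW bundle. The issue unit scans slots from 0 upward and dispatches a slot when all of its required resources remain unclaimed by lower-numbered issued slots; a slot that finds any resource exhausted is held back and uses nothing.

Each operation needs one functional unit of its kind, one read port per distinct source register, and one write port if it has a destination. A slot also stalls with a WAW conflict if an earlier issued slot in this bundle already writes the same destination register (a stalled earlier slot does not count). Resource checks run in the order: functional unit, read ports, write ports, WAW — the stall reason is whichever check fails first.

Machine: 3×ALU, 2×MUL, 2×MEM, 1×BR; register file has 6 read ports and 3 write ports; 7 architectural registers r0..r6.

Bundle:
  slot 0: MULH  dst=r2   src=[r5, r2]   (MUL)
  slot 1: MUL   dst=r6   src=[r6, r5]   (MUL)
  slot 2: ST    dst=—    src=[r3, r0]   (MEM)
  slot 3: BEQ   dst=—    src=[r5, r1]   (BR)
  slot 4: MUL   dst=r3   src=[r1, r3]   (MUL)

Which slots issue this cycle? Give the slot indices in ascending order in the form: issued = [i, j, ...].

(0) want 1×MUL +2rd +1wr — yes → AL3|MU1|ME2|BR1|rd4|wr2
(1) want 1×MUL +2rd +1wr — yes → AL3|MU0|ME2|BR1|rd2|wr1
(2) want 1×MEM +2rd +0wr — yes → AL3|MU0|ME1|BR1|rd0|wr1
(3) want 1×BR +2rd +0wr — RD_PORT → AL3|MU0|ME1|BR1|rd0|wr1
(4) want 1×MUL +2rd +1wr — FU → AL3|MU0|ME1|BR1|rd0|wr1

issued = [0, 1, 2]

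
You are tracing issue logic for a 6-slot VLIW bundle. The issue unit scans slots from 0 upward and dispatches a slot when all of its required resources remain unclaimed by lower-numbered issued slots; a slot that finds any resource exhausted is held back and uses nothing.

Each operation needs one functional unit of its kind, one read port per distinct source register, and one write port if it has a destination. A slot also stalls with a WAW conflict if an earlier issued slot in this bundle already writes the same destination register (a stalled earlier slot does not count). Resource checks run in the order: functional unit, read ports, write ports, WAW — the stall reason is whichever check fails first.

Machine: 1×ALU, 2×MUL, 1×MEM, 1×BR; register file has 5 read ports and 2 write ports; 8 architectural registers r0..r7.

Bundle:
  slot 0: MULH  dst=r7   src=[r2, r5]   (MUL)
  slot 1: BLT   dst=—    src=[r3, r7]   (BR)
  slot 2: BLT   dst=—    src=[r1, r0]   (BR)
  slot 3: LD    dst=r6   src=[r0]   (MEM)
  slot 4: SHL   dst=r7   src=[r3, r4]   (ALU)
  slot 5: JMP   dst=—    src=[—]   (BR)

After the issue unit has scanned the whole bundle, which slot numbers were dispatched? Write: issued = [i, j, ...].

issued = [0, 1, 3]

#0 MUL src=r2,r5 dispatched  <A:1 Mu:1 Ld:1 B:1 rd:3 wr:1>
#1 BR src=r3,r7 dispatched  <A:1 Mu:1 Ld:1 B:0 rd:1 wr:1>
#2 BR src=r1,r0 held:FU  <A:1 Mu:1 Ld:1 B:0 rd:1 wr:1>
#3 MEM src=r0 dispatched  <A:1 Mu:1 Ld:0 B:0 rd:0 wr:0>
#4 ALU src=r3,r4 held:RD_PORT  <A:1 Mu:1 Ld:0 B:0 rd:0 wr:0>
#5 BR src=- held:FU  <A:1 Mu:1 Ld:0 B:0 rd:0 wr:0>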